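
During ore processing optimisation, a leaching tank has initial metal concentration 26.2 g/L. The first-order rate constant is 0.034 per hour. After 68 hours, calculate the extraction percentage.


Compute the exponent:
-k * t = -0.034 * 68 = -2.312
Remaining concentration:
C = 26.2 * exp(-2.312)
= 26.2 * 0.09906292745
= 2.595448699 g/L
Extracted = 26.2 - 2.595448699 = 23.6045513 g/L
Extraction % = 23.6045513 / 26.2 * 100
= 90.0937%

90.0937%


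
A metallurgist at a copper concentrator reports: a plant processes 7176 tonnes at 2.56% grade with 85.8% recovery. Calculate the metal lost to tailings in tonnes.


26.0862 tonnes

Total metal in feed:
= 7176 * 2.56 / 100 = 183.7056 tonnes
Metal recovered:
= 183.7056 * 85.8 / 100 = 157.6194048 tonnes
Metal lost to tailings:
= 183.7056 - 157.6194048
= 26.0862 tonnes


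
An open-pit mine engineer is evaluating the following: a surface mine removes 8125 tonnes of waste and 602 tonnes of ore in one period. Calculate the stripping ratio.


Stripping ratio = waste tonnage / ore tonnage
= 8125 / 602
= 13.4967

13.4967


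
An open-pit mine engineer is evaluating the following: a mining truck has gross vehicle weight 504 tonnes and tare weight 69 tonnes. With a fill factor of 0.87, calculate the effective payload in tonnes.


378.45 tonnes

Maximum payload = gross - tare
= 504 - 69 = 435 tonnes
Effective payload = max payload * fill factor
= 435 * 0.87
= 378.45 tonnes


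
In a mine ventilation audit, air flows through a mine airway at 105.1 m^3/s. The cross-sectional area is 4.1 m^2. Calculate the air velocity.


25.6341 m/s

Velocity = flow rate / cross-sectional area
= 105.1 / 4.1
= 25.6341 m/s


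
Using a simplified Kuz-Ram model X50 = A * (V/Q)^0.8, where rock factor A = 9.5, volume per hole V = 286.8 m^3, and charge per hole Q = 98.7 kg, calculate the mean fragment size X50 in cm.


Compute V/Q:
V/Q = 286.8 / 98.7 = 2.905775076
Raise to the power 0.8:
(V/Q)^0.8 = 2.905775076^0.8 = 2.347521592
Multiply by A:
X50 = 9.5 * 2.347521592
= 22.3015 cm

22.3015 cm


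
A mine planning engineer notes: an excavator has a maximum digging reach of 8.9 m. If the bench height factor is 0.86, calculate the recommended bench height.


7.654 m

Bench height = reach * factor
= 8.9 * 0.86
= 7.654 m


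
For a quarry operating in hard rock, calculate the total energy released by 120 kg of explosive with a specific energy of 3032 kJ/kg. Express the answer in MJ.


363.84 MJ

Energy = mass * specific_energy / 1000
= 120 * 3032 / 1000
= 363840 / 1000
= 363.84 MJ


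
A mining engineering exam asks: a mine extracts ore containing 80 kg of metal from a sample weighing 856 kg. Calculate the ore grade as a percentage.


Ore grade = (metal mass / ore mass) * 100
= (80 / 856) * 100
= 0.09345794393 * 100
= 9.3458%

9.3458%


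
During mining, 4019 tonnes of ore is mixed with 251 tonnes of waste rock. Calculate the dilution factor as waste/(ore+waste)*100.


Total material = ore + waste
= 4019 + 251 = 4270 tonnes
Dilution = waste / total * 100
= 251 / 4270 * 100
= 0.05878220141 * 100
= 5.8782%

5.8782%


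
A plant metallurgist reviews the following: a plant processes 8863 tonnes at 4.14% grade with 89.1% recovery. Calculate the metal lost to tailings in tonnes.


39.9952 tonnes

Total metal in feed:
= 8863 * 4.14 / 100 = 366.9282 tonnes
Metal recovered:
= 366.9282 * 89.1 / 100 = 326.9330262 tonnes
Metal lost to tailings:
= 366.9282 - 326.9330262
= 39.9952 tonnes


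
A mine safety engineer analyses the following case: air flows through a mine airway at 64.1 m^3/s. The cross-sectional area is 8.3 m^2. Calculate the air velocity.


Velocity = flow rate / cross-sectional area
= 64.1 / 8.3
= 7.7229 m/s

7.7229 m/s


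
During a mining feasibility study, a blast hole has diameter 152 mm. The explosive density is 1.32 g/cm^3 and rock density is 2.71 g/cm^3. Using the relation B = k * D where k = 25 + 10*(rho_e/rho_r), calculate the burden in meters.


4.5404 m

First, compute k:
rho_e / rho_r = 1.32 / 2.71 = 0.4870848708
k = 25 + 10 * 0.4870848708 = 29.87084871
Then, compute burden:
B = k * D / 1000 = 29.87084871 * 152 / 1000
= 4540.369004 / 1000
= 4.5404 m


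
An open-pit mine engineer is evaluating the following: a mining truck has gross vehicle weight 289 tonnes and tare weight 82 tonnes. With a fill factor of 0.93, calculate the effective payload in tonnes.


192.51 tonnes

Maximum payload = gross - tare
= 289 - 82 = 207 tonnes
Effective payload = max payload * fill factor
= 207 * 0.93
= 192.51 tonnes


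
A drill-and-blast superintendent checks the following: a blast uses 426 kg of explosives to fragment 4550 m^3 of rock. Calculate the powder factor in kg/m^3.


0.0936 kg/m^3

Powder factor = explosive mass / rock volume
= 426 / 4550
= 0.0936 kg/m^3


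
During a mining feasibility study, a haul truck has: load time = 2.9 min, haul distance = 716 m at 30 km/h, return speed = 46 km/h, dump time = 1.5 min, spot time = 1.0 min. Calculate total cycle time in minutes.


7.7659 min

Convert haul speed to m/min: 30 * 1000/60 = 500 m/min
Haul time = 716 / 500 = 1.432 min
Convert return speed to m/min: 46 * 1000/60 = 766.6666667 m/min
Return time = 716 / 766.6666667 = 0.9339130435 min
Total cycle time:
= 2.9 + 1.432 + 1.5 + 0.9339130435 + 1.0
= 7.7659 min


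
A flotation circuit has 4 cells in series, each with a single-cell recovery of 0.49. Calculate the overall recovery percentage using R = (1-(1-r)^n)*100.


93.2348%

Complement of single-cell recovery:
1 - r = 1 - 0.49 = 0.51
Raise to power n:
(1 - r)^4 = 0.51^4 = 0.06765201
Overall recovery:
R = (1 - 0.06765201) * 100
= 93.2348%


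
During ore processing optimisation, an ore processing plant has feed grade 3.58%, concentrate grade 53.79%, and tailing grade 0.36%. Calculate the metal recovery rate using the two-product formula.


90.5502%

Using the two-product formula:
R = 100 * c * (f - t) / (f * (c - t))
Numerator = 100 * 53.79 * (3.58 - 0.36)
= 100 * 53.79 * 3.22
= 17320.38
Denominator = 3.58 * (53.79 - 0.36)
= 3.58 * 53.43
= 191.2794
R = 17320.38 / 191.2794
= 90.5502%


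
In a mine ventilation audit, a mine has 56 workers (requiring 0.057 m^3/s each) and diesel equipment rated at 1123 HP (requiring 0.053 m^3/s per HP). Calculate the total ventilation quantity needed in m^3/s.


62.711 m^3/s

Airflow for workers:
Q_people = 56 * 0.057 = 3.192 m^3/s
Airflow for diesel equipment:
Q_diesel = 1123 * 0.053 = 59.519 m^3/s
Total ventilation:
Q_total = 3.192 + 59.519
= 62.711 m^3/s


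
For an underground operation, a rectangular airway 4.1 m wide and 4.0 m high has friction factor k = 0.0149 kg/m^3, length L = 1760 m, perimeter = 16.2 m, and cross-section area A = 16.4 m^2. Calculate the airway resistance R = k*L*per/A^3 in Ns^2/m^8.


Compute the numerator:
k * L * per = 0.0149 * 1760 * 16.2
= 424.8288
Compute the denominator:
A^3 = 16.4^3 = 4410.944
Resistance:
R = 424.8288 / 4410.944
= 0.0963 Ns^2/m^8

0.0963 Ns^2/m^8


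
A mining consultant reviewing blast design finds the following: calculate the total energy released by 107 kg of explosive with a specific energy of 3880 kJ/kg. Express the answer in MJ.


415.16 MJ

Energy = mass * specific_energy / 1000
= 107 * 3880 / 1000
= 415160 / 1000
= 415.16 MJ


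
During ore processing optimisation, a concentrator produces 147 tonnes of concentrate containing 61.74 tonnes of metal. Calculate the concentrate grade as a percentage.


42.0%

Grade = (metal in concentrate / concentrate mass) * 100
= (61.74 / 147) * 100
= 0.42 * 100
= 42.0%


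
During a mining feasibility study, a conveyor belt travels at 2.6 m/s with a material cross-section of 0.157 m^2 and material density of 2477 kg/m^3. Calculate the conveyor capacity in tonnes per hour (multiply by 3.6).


3640.001 t/h

Volumetric flow = speed * area
= 2.6 * 0.157 = 0.4082 m^3/s
Mass flow = volumetric * density
= 0.4082 * 2477 = 1011.1114 kg/s
Convert to t/h: multiply by 3.6
Capacity = 1011.1114 * 3.6
= 3640.001 t/h


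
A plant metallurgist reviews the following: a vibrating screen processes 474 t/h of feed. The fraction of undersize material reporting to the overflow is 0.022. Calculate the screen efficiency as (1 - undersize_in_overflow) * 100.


97.8%

Screen efficiency = (1 - fraction of undersize in overflow) * 100
= (1 - 0.022) * 100
= 0.978 * 100
= 97.8%


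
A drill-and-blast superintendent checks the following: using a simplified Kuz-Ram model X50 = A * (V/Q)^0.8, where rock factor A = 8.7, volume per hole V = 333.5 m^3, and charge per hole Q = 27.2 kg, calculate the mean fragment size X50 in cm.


64.6161 cm

Compute V/Q:
V/Q = 333.5 / 27.2 = 12.26102941
Raise to the power 0.8:
(V/Q)^0.8 = 12.26102941^0.8 = 7.427138923
Multiply by A:
X50 = 8.7 * 7.427138923
= 64.6161 cm


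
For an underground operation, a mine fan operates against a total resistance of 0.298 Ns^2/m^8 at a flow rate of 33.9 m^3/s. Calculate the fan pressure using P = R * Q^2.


342.4646 Pa

Compute Q^2:
Q^2 = 33.9^2 = 1149.21
Compute pressure:
P = R * Q^2 = 0.298 * 1149.21
= 342.4646 Pa


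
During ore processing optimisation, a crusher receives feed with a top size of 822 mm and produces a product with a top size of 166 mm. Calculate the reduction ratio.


Reduction ratio = feed size / product size
= 822 / 166
= 4.9518

4.9518


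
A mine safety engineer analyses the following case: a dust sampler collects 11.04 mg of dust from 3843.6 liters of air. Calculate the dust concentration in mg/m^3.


Convert liters to m^3: 1 m^3 = 1000 L
Concentration = mass / volume * 1000
= 11.04 / 3843.6 * 1000
= 0.002872307212 * 1000
= 2.8723 mg/m^3

2.8723 mg/m^3


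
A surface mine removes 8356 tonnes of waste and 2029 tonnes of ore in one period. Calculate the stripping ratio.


4.1183

Stripping ratio = waste tonnage / ore tonnage
= 8356 / 2029
= 4.1183


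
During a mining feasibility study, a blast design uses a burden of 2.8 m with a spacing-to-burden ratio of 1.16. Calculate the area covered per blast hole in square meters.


9.0944 m^2

First, find the spacing:
Spacing = burden * ratio = 2.8 * 1.16
= 3.248 m
Then, calculate the area:
Area = burden * spacing = 2.8 * 3.248
= 9.0944 m^2


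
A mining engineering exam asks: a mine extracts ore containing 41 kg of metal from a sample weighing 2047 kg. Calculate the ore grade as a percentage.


Ore grade = (metal mass / ore mass) * 100
= (41 / 2047) * 100
= 0.02002931119 * 100
= 2.0029%

2.0029%


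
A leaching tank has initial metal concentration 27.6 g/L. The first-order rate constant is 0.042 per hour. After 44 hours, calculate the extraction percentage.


84.2448%

Compute the exponent:
-k * t = -0.042 * 44 = -1.848
Remaining concentration:
C = 27.6 * exp(-1.848)
= 27.6 * 0.1575519553
= 4.348433967 g/L
Extracted = 27.6 - 4.348433967 = 23.25156603 g/L
Extraction % = 23.25156603 / 27.6 * 100
= 84.2448%


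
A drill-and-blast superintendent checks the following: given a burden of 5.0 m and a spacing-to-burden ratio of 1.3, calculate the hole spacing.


6.5 m

Spacing = burden * ratio
= 5.0 * 1.3
= 6.5 m


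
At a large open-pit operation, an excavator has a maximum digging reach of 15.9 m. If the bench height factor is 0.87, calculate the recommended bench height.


13.833 m

Bench height = reach * factor
= 15.9 * 0.87
= 13.833 m


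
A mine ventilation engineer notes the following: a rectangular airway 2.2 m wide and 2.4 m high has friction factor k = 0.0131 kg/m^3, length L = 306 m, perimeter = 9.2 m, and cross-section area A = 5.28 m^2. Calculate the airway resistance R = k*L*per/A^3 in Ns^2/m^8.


0.2505 Ns^2/m^8

Compute the numerator:
k * L * per = 0.0131 * 306 * 9.2
= 36.87912
Compute the denominator:
A^3 = 5.28^3 = 147.197952
Resistance:
R = 36.87912 / 147.197952
= 0.2505 Ns^2/m^8


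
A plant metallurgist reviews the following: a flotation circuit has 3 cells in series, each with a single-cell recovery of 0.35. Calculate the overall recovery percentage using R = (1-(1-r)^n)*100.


72.5375%

Complement of single-cell recovery:
1 - r = 1 - 0.35 = 0.65
Raise to power n:
(1 - r)^3 = 0.65^3 = 0.274625
Overall recovery:
R = (1 - 0.274625) * 100
= 72.5375%


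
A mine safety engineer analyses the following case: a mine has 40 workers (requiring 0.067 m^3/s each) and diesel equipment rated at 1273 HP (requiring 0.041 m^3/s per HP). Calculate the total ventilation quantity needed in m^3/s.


54.873 m^3/s

Airflow for workers:
Q_people = 40 * 0.067 = 2.68 m^3/s
Airflow for diesel equipment:
Q_diesel = 1273 * 0.041 = 52.193 m^3/s
Total ventilation:
Q_total = 2.68 + 52.193
= 54.873 m^3/s


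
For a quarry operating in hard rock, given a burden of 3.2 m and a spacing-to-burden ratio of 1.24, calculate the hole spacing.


3.968 m

Spacing = burden * ratio
= 3.2 * 1.24
= 3.968 m


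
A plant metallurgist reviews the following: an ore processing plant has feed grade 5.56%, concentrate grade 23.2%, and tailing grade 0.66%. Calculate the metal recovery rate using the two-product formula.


90.71%

Using the two-product formula:
R = 100 * c * (f - t) / (f * (c - t))
Numerator = 100 * 23.2 * (5.56 - 0.66)
= 100 * 23.2 * 4.9
= 11368.0
Denominator = 5.56 * (23.2 - 0.66)
= 5.56 * 22.54
= 125.3224
R = 11368.0 / 125.3224
= 90.71%


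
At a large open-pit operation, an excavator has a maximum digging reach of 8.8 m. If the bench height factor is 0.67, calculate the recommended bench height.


5.896 m

Bench height = reach * factor
= 8.8 * 0.67
= 5.896 m


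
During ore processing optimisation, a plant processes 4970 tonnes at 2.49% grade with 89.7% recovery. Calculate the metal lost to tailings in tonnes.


12.7466 tonnes

Total metal in feed:
= 4970 * 2.49 / 100 = 123.753 tonnes
Metal recovered:
= 123.753 * 89.7 / 100 = 111.006441 tonnes
Metal lost to tailings:
= 123.753 - 111.006441
= 12.7466 tonnes


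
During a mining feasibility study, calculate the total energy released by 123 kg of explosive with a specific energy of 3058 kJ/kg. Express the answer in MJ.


Energy = mass * specific_energy / 1000
= 123 * 3058 / 1000
= 376134 / 1000
= 376.134 MJ

376.134 MJ


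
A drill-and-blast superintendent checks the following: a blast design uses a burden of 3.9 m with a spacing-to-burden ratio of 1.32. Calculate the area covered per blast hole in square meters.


20.0772 m^2

First, find the spacing:
Spacing = burden * ratio = 3.9 * 1.32
= 5.148 m
Then, calculate the area:
Area = burden * spacing = 3.9 * 5.148
= 20.0772 m^2


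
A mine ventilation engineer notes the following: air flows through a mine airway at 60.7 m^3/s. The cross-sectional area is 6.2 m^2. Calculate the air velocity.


Velocity = flow rate / cross-sectional area
= 60.7 / 6.2
= 9.7903 m/s

9.7903 m/s


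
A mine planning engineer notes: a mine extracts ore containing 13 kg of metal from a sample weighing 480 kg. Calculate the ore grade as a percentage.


2.7083%

Ore grade = (metal mass / ore mass) * 100
= (13 / 480) * 100
= 0.02708333333 * 100
= 2.7083%


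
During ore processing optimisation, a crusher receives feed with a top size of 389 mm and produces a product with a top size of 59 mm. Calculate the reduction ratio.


6.5932

Reduction ratio = feed size / product size
= 389 / 59
= 6.5932


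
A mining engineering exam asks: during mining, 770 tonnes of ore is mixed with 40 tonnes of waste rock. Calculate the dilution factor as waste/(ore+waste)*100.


Total material = ore + waste
= 770 + 40 = 810 tonnes
Dilution = waste / total * 100
= 40 / 810 * 100
= 0.04938271605 * 100
= 4.9383%

4.9383%


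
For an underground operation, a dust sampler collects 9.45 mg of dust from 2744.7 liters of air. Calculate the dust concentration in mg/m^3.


3.443 mg/m^3

Convert liters to m^3: 1 m^3 = 1000 L
Concentration = mass / volume * 1000
= 9.45 / 2744.7 * 1000
= 0.003442999235 * 1000
= 3.443 mg/m^3


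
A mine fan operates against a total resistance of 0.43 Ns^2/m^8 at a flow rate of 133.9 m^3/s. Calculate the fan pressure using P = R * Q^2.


Compute Q^2:
Q^2 = 133.9^2 = 17929.21
Compute pressure:
P = R * Q^2 = 0.43 * 17929.21
= 7709.5603 Pa

7709.5603 Pa


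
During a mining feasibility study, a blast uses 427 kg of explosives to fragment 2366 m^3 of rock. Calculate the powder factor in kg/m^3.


0.1805 kg/m^3

Powder factor = explosive mass / rock volume
= 427 / 2366
= 0.1805 kg/m^3


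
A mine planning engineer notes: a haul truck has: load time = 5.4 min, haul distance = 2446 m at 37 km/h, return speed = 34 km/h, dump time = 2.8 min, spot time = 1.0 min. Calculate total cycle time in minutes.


17.483 min

Convert haul speed to m/min: 37 * 1000/60 = 616.6666667 m/min
Haul time = 2446 / 616.6666667 = 3.966486486 min
Convert return speed to m/min: 34 * 1000/60 = 566.6666667 m/min
Return time = 2446 / 566.6666667 = 4.316470588 min
Total cycle time:
= 5.4 + 3.966486486 + 2.8 + 4.316470588 + 1.0
= 17.483 min


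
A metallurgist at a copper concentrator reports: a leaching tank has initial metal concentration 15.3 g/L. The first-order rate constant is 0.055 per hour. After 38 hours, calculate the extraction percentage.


Compute the exponent:
-k * t = -0.055 * 38 = -2.09
Remaining concentration:
C = 15.3 * exp(-2.09)
= 15.3 * 0.1236871358
= 1.892413178 g/L
Extracted = 15.3 - 1.892413178 = 13.40758682 g/L
Extraction % = 13.40758682 / 15.3 * 100
= 87.6313%

87.6313%


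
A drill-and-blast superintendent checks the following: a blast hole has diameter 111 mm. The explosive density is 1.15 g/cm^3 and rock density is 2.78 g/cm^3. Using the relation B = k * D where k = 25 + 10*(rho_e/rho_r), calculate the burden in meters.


First, compute k:
rho_e / rho_r = 1.15 / 2.78 = 0.4136690647
k = 25 + 10 * 0.4136690647 = 29.13669065
Then, compute burden:
B = k * D / 1000 = 29.13669065 * 111 / 1000
= 3234.172662 / 1000
= 3.2342 m

3.2342 m


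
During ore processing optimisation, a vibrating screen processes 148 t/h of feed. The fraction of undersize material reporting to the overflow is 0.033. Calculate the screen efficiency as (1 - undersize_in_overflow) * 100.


Screen efficiency = (1 - fraction of undersize in overflow) * 100
= (1 - 0.033) * 100
= 0.967 * 100
= 96.7%

96.7%


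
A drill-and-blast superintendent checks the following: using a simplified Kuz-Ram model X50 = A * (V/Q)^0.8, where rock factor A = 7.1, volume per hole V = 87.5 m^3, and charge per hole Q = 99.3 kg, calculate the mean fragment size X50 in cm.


6.4166 cm

Compute V/Q:
V/Q = 87.5 / 99.3 = 0.8811681772
Raise to the power 0.8:
(V/Q)^0.8 = 0.8811681772^0.8 = 0.9037473641
Multiply by A:
X50 = 7.1 * 0.9037473641
= 6.4166 cm


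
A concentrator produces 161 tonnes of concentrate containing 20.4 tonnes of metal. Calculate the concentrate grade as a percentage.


12.6708%

Grade = (metal in concentrate / concentrate mass) * 100
= (20.4 / 161) * 100
= 0.1267080745 * 100
= 12.6708%


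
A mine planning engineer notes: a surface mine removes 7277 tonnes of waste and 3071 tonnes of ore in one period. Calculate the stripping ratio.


2.3696

Stripping ratio = waste tonnage / ore tonnage
= 7277 / 3071
= 2.3696


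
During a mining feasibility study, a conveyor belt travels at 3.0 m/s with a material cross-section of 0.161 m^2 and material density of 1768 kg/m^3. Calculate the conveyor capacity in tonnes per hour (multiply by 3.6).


Volumetric flow = speed * area
= 3.0 * 0.161 = 0.483 m^3/s
Mass flow = volumetric * density
= 0.483 * 1768 = 853.944 kg/s
Convert to t/h: multiply by 3.6
Capacity = 853.944 * 3.6
= 3074.1984 t/h

3074.1984 t/h


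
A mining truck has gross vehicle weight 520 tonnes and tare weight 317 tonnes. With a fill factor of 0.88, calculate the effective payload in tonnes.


Maximum payload = gross - tare
= 520 - 317 = 203 tonnes
Effective payload = max payload * fill factor
= 203 * 0.88
= 178.64 tonnes

178.64 tonnes


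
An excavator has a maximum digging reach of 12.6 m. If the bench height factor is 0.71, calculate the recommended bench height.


8.946 m

Bench height = reach * factor
= 12.6 * 0.71
= 8.946 m


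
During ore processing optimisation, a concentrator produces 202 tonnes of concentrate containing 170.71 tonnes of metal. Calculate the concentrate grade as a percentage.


84.5099%

Grade = (metal in concentrate / concentrate mass) * 100
= (170.71 / 202) * 100
= 0.8450990099 * 100
= 84.5099%


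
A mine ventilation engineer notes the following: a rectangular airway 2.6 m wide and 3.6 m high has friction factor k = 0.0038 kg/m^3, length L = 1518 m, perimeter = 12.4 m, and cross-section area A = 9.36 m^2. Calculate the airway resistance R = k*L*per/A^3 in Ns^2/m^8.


0.0872 Ns^2/m^8

Compute the numerator:
k * L * per = 0.0038 * 1518 * 12.4
= 71.52816
Compute the denominator:
A^3 = 9.36^3 = 820.025856
Resistance:
R = 71.52816 / 820.025856
= 0.0872 Ns^2/m^8


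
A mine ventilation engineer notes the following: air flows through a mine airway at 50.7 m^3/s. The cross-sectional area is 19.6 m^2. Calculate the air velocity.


2.5867 m/s

Velocity = flow rate / cross-sectional area
= 50.7 / 19.6
= 2.5867 m/s


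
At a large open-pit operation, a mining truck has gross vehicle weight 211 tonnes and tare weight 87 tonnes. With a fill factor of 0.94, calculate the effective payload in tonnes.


Maximum payload = gross - tare
= 211 - 87 = 124 tonnes
Effective payload = max payload * fill factor
= 124 * 0.94
= 116.56 tonnes

116.56 tonnes


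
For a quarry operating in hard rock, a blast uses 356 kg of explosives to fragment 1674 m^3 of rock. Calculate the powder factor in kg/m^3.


0.2127 kg/m^3

Powder factor = explosive mass / rock volume
= 356 / 1674
= 0.2127 kg/m^3


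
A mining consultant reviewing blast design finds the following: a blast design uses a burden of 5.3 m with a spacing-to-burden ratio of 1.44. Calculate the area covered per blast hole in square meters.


40.4496 m^2

First, find the spacing:
Spacing = burden * ratio = 5.3 * 1.44
= 7.632 m
Then, calculate the area:
Area = burden * spacing = 5.3 * 7.632
= 40.4496 m^2


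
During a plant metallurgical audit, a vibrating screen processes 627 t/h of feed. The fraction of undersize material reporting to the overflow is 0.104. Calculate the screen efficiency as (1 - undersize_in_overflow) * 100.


Screen efficiency = (1 - fraction of undersize in overflow) * 100
= (1 - 0.104) * 100
= 0.896 * 100
= 89.6%

89.6%


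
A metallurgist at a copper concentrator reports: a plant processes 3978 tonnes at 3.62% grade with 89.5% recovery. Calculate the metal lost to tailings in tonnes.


15.1204 tonnes

Total metal in feed:
= 3978 * 3.62 / 100 = 144.0036 tonnes
Metal recovered:
= 144.0036 * 89.5 / 100 = 128.883222 tonnes
Metal lost to tailings:
= 144.0036 - 128.883222
= 15.1204 tonnes


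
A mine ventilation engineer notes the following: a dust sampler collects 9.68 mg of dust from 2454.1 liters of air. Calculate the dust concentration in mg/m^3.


3.9444 mg/m^3

Convert liters to m^3: 1 m^3 = 1000 L
Concentration = mass / volume * 1000
= 9.68 / 2454.1 * 1000
= 0.003944419543 * 1000
= 3.9444 mg/m^3


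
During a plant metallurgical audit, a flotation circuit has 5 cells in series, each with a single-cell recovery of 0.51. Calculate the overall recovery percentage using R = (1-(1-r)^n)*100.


Complement of single-cell recovery:
1 - r = 1 - 0.51 = 0.49
Raise to power n:
(1 - r)^5 = 0.49^5 = 0.0282475249
Overall recovery:
R = (1 - 0.0282475249) * 100
= 97.1752%

97.1752%


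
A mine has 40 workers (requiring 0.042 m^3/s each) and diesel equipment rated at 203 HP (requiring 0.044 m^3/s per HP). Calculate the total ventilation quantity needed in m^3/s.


Airflow for workers:
Q_people = 40 * 0.042 = 1.68 m^3/s
Airflow for diesel equipment:
Q_diesel = 203 * 0.044 = 8.932 m^3/s
Total ventilation:
Q_total = 1.68 + 8.932
= 10.612 m^3/s

10.612 m^3/s


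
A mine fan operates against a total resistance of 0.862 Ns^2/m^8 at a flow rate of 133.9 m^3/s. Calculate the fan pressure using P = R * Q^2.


15454.979 Pa

Compute Q^2:
Q^2 = 133.9^2 = 17929.21
Compute pressure:
P = R * Q^2 = 0.862 * 17929.21
= 15454.979 Pa


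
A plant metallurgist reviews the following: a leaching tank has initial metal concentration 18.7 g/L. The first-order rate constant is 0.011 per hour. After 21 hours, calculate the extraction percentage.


20.6261%

Compute the exponent:
-k * t = -0.011 * 21 = -0.231
Remaining concentration:
C = 18.7 * exp(-0.231)
= 18.7 * 0.793739466
= 14.84292801 g/L
Extracted = 18.7 - 14.84292801 = 3.857071985 g/L
Extraction % = 3.857071985 / 18.7 * 100
= 20.6261%


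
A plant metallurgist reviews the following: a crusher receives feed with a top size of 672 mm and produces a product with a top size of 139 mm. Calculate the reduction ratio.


4.8345

Reduction ratio = feed size / product size
= 672 / 139
= 4.8345


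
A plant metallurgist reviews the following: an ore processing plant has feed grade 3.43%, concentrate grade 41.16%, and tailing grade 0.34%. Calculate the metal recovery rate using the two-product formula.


90.8378%

Using the two-product formula:
R = 100 * c * (f - t) / (f * (c - t))
Numerator = 100 * 41.16 * (3.43 - 0.34)
= 100 * 41.16 * 3.09
= 12718.44
Denominator = 3.43 * (41.16 - 0.34)
= 3.43 * 40.82
= 140.0126
R = 12718.44 / 140.0126
= 90.8378%


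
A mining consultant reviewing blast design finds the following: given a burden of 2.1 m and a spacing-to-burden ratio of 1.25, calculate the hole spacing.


Spacing = burden * ratio
= 2.1 * 1.25
= 2.625 m

2.625 m


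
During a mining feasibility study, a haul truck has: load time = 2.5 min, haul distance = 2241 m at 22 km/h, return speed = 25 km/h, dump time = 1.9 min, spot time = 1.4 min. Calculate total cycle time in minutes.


Convert haul speed to m/min: 22 * 1000/60 = 366.6666667 m/min
Haul time = 2241 / 366.6666667 = 6.111818182 min
Convert return speed to m/min: 25 * 1000/60 = 416.6666667 m/min
Return time = 2241 / 416.6666667 = 5.3784 min
Total cycle time:
= 2.5 + 6.111818182 + 1.9 + 5.3784 + 1.4
= 17.2902 min

17.2902 min


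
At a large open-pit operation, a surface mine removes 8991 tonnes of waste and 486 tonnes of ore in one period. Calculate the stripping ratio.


Stripping ratio = waste tonnage / ore tonnage
= 8991 / 486
= 18.5

18.5


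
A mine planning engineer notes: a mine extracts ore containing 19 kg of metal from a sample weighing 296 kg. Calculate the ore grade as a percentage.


Ore grade = (metal mass / ore mass) * 100
= (19 / 296) * 100
= 0.06418918919 * 100
= 6.4189%

6.4189%


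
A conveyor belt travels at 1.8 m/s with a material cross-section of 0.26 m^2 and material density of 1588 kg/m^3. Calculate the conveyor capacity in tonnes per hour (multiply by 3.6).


2675.4624 t/h

Volumetric flow = speed * area
= 1.8 * 0.26 = 0.468 m^3/s
Mass flow = volumetric * density
= 0.468 * 1588 = 743.184 kg/s
Convert to t/h: multiply by 3.6
Capacity = 743.184 * 3.6
= 2675.4624 t/h


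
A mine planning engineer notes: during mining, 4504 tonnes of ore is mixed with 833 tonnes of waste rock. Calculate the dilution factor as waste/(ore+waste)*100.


15.608%

Total material = ore + waste
= 4504 + 833 = 5337 tonnes
Dilution = waste / total * 100
= 833 / 5337 * 100
= 0.1560801949 * 100
= 15.608%


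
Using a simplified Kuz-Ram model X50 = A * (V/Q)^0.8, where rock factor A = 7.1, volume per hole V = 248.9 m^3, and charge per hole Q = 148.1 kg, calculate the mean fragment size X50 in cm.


10.7556 cm

Compute V/Q:
V/Q = 248.9 / 148.1 = 1.680621202
Raise to the power 0.8:
(V/Q)^0.8 = 1.680621202^0.8 = 1.514871763
Multiply by A:
X50 = 7.1 * 1.514871763
= 10.7556 cm


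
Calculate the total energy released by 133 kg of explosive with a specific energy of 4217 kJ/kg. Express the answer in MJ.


Energy = mass * specific_energy / 1000
= 133 * 4217 / 1000
= 560861 / 1000
= 560.861 MJ

560.861 MJ


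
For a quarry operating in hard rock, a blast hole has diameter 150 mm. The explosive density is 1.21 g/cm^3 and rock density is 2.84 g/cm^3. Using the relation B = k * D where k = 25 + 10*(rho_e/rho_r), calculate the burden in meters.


4.3891 m

First, compute k:
rho_e / rho_r = 1.21 / 2.84 = 0.426056338
k = 25 + 10 * 0.426056338 = 29.26056338
Then, compute burden:
B = k * D / 1000 = 29.26056338 * 150 / 1000
= 4389.084507 / 1000
= 4.3891 m


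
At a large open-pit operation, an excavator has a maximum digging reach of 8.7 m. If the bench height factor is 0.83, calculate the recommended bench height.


7.221 m

Bench height = reach * factor
= 8.7 * 0.83
= 7.221 m


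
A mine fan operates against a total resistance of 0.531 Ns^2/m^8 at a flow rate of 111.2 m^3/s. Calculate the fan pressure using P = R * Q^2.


Compute Q^2:
Q^2 = 111.2^2 = 12365.44
Compute pressure:
P = R * Q^2 = 0.531 * 12365.44
= 6566.0486 Pa

6566.0486 Pa


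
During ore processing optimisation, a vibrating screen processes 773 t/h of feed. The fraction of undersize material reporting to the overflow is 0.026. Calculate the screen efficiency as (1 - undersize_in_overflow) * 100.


Screen efficiency = (1 - fraction of undersize in overflow) * 100
= (1 - 0.026) * 100
= 0.974 * 100
= 97.4%

97.4%


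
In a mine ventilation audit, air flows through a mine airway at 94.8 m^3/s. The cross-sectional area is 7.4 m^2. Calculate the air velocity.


Velocity = flow rate / cross-sectional area
= 94.8 / 7.4
= 12.8108 m/s

12.8108 m/s


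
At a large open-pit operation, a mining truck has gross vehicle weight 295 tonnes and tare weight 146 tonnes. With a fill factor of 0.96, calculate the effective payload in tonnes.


143.04 tonnes

Maximum payload = gross - tare
= 295 - 146 = 149 tonnes
Effective payload = max payload * fill factor
= 149 * 0.96
= 143.04 tonnes


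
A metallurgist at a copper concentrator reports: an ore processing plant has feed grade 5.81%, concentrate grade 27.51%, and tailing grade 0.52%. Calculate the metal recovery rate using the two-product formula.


92.8041%

Using the two-product formula:
R = 100 * c * (f - t) / (f * (c - t))
Numerator = 100 * 27.51 * (5.81 - 0.52)
= 100 * 27.51 * 5.29
= 14552.79
Denominator = 5.81 * (27.51 - 0.52)
= 5.81 * 26.99
= 156.8119
R = 14552.79 / 156.8119
= 92.8041%


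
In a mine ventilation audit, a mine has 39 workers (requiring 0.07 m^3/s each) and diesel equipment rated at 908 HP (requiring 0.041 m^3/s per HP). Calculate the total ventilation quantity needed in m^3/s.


Airflow for workers:
Q_people = 39 * 0.07 = 2.73 m^3/s
Airflow for diesel equipment:
Q_diesel = 908 * 0.041 = 37.228 m^3/s
Total ventilation:
Q_total = 2.73 + 37.228
= 39.958 m^3/s

39.958 m^3/s


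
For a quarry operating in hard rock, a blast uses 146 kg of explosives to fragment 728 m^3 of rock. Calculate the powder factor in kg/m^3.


0.2005 kg/m^3

Powder factor = explosive mass / rock volume
= 146 / 728
= 0.2005 kg/m^3


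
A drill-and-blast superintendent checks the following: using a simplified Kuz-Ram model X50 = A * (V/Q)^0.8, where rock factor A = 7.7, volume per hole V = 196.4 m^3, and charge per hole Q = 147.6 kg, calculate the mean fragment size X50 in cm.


Compute V/Q:
V/Q = 196.4 / 147.6 = 1.330623306
Raise to the power 0.8:
(V/Q)^0.8 = 1.330623306^0.8 = 1.25673613
Multiply by A:
X50 = 7.7 * 1.25673613
= 9.6769 cm

9.6769 cm


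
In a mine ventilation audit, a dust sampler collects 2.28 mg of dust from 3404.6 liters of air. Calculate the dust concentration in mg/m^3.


Convert liters to m^3: 1 m^3 = 1000 L
Concentration = mass / volume * 1000
= 2.28 / 3404.6 * 1000
= 0.0006696821947 * 1000
= 0.6697 mg/m^3

0.6697 mg/m^3


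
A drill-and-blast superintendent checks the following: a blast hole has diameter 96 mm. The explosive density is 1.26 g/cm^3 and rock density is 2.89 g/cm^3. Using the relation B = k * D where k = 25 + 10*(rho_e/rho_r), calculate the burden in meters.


2.8185 m

First, compute k:
rho_e / rho_r = 1.26 / 2.89 = 0.4359861592
k = 25 + 10 * 0.4359861592 = 29.35986159
Then, compute burden:
B = k * D / 1000 = 29.35986159 * 96 / 1000
= 2818.546713 / 1000
= 2.8185 m


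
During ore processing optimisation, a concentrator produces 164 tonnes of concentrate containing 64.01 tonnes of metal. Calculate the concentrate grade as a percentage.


39.0305%

Grade = (metal in concentrate / concentrate mass) * 100
= (64.01 / 164) * 100
= 0.390304878 * 100
= 39.0305%


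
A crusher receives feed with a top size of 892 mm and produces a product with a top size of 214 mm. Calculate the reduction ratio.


4.1682

Reduction ratio = feed size / product size
= 892 / 214
= 4.1682


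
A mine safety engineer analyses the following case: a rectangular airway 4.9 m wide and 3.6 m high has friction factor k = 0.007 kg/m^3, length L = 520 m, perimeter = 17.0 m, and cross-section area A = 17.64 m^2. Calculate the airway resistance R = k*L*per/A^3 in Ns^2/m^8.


0.0113 Ns^2/m^8

Compute the numerator:
k * L * per = 0.007 * 520 * 17.0
= 61.88
Compute the denominator:
A^3 = 17.64^3 = 5489.031744
Resistance:
R = 61.88 / 5489.031744
= 0.0113 Ns^2/m^8


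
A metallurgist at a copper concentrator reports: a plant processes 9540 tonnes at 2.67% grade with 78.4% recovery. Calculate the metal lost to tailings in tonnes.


55.0191 tonnes

Total metal in feed:
= 9540 * 2.67 / 100 = 254.718 tonnes
Metal recovered:
= 254.718 * 78.4 / 100 = 199.698912 tonnes
Metal lost to tailings:
= 254.718 - 199.698912
= 55.0191 tonnes


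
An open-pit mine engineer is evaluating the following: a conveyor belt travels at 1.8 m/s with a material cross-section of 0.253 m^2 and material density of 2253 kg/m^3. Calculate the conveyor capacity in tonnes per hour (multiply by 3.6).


Volumetric flow = speed * area
= 1.8 * 0.253 = 0.4554 m^3/s
Mass flow = volumetric * density
= 0.4554 * 2253 = 1026.0162 kg/s
Convert to t/h: multiply by 3.6
Capacity = 1026.0162 * 3.6
= 3693.6583 t/h

3693.6583 t/h


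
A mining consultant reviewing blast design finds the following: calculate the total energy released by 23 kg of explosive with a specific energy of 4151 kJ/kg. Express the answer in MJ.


95.473 MJ

Energy = mass * specific_energy / 1000
= 23 * 4151 / 1000
= 95473 / 1000
= 95.473 MJ


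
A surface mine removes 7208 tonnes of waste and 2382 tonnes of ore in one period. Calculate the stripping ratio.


Stripping ratio = waste tonnage / ore tonnage
= 7208 / 2382
= 3.026

3.026


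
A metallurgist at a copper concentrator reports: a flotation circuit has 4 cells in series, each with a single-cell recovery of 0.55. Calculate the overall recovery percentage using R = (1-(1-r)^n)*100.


95.8994%

Complement of single-cell recovery:
1 - r = 1 - 0.55 = 0.45
Raise to power n:
(1 - r)^4 = 0.45^4 = 0.04100625
Overall recovery:
R = (1 - 0.04100625) * 100
= 95.8994%


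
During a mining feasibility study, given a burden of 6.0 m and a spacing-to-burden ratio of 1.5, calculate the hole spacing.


Spacing = burden * ratio
= 6.0 * 1.5
= 9.0 m

9.0 m


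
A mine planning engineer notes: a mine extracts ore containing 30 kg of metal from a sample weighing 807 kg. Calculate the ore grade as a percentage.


3.7175%

Ore grade = (metal mass / ore mass) * 100
= (30 / 807) * 100
= 0.03717472119 * 100
= 3.7175%


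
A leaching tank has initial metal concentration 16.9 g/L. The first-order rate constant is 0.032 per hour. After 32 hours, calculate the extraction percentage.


64.0845%

Compute the exponent:
-k * t = -0.032 * 32 = -1.024
Remaining concentration:
C = 16.9 * exp(-1.024)
= 16.9 * 0.3591554413
= 6.069726958 g/L
Extracted = 16.9 - 6.069726958 = 10.83027304 g/L
Extraction % = 10.83027304 / 16.9 * 100
= 64.0845%


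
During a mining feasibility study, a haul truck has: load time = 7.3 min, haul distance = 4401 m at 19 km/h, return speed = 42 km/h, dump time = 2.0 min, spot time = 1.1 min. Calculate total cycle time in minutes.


30.585 min

Convert haul speed to m/min: 19 * 1000/60 = 316.6666667 m/min
Haul time = 4401 / 316.6666667 = 13.89789474 min
Convert return speed to m/min: 42 * 1000/60 = 700 m/min
Return time = 4401 / 700 = 6.287142857 min
Total cycle time:
= 7.3 + 13.89789474 + 2.0 + 6.287142857 + 1.1
= 30.585 min


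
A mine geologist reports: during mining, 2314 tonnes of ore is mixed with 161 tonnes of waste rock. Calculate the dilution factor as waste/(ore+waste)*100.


6.5051%

Total material = ore + waste
= 2314 + 161 = 2475 tonnes
Dilution = waste / total * 100
= 161 / 2475 * 100
= 0.06505050505 * 100
= 6.5051%


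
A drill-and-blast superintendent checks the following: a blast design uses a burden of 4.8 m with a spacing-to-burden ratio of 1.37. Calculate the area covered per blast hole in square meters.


First, find the spacing:
Spacing = burden * ratio = 4.8 * 1.37
= 6.576 m
Then, calculate the area:
Area = burden * spacing = 4.8 * 6.576
= 31.5648 m^2

31.5648 m^2


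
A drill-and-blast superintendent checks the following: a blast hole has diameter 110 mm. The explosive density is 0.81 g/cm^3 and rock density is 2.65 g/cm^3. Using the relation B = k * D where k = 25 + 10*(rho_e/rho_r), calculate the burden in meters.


3.0862 m

First, compute k:
rho_e / rho_r = 0.81 / 2.65 = 0.3056603774
k = 25 + 10 * 0.3056603774 = 28.05660377
Then, compute burden:
B = k * D / 1000 = 28.05660377 * 110 / 1000
= 3086.226415 / 1000
= 3.0862 m


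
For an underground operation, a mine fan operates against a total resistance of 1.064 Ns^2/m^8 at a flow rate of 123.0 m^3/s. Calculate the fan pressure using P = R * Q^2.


Compute Q^2:
Q^2 = 123.0^2 = 15129.0
Compute pressure:
P = R * Q^2 = 1.064 * 15129.0
= 16097.256 Pa

16097.256 Pa


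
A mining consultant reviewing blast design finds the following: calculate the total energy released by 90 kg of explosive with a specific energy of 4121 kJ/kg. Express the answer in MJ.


370.89 MJ

Energy = mass * specific_energy / 1000
= 90 * 4121 / 1000
= 370890 / 1000
= 370.89 MJ


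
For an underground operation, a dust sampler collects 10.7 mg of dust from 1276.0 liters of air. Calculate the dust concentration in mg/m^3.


Convert liters to m^3: 1 m^3 = 1000 L
Concentration = mass / volume * 1000
= 10.7 / 1276.0 * 1000
= 0.008385579937 * 1000
= 8.3856 mg/m^3

8.3856 mg/m^3


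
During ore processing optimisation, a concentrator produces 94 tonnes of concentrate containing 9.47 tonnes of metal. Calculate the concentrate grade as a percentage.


Grade = (metal in concentrate / concentrate mass) * 100
= (9.47 / 94) * 100
= 0.1007446809 * 100
= 10.0745%

10.0745%


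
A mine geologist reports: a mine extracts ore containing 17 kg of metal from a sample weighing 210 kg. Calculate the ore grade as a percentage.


Ore grade = (metal mass / ore mass) * 100
= (17 / 210) * 100
= 0.08095238095 * 100
= 8.0952%

8.0952%


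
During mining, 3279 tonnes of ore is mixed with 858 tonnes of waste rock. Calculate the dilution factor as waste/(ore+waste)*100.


20.7397%

Total material = ore + waste
= 3279 + 858 = 4137 tonnes
Dilution = waste / total * 100
= 858 / 4137 * 100
= 0.2073966642 * 100
= 20.7397%


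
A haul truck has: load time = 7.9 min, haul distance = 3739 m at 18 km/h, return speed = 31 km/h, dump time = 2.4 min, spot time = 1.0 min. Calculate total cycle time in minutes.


Convert haul speed to m/min: 18 * 1000/60 = 300 m/min
Haul time = 3739 / 300 = 12.46333333 min
Convert return speed to m/min: 31 * 1000/60 = 516.6666667 m/min
Return time = 3739 / 516.6666667 = 7.236774194 min
Total cycle time:
= 7.9 + 12.46333333 + 2.4 + 7.236774194 + 1.0
= 31.0001 min

31.0001 min


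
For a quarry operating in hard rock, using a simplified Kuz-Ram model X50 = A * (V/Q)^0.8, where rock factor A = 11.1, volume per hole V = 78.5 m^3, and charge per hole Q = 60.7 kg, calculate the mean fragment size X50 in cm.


Compute V/Q:
V/Q = 78.5 / 60.7 = 1.29324547
Raise to the power 0.8:
(V/Q)^0.8 = 1.29324547^0.8 = 1.228414043
Multiply by A:
X50 = 11.1 * 1.228414043
= 13.6354 cm

13.6354 cm
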